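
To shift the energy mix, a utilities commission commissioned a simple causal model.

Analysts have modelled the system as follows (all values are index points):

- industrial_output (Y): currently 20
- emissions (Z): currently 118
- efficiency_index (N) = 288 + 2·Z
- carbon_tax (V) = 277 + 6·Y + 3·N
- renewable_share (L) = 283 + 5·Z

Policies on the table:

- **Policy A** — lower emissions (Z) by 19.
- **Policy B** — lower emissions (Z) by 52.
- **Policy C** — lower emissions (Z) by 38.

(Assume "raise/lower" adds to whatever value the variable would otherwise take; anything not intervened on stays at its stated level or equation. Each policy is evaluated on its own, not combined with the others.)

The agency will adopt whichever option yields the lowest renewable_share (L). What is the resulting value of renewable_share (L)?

613

Policy A (Z − 19):
  Z = 118 − 19 = 99
  L = 283 + 5·99 = 778
Policy B (Z − 52):
  Z = 118 − 52 = 66
  L = 283 + 5·66 = 613
Policy C (Z − 38):
  Z = 118 − 38 = 80
  L = 283 + 5·80 = 683
Comparing — Policy A: L=778, Policy B: L=613, Policy C: L=683. Lowest is 613 (Policy B).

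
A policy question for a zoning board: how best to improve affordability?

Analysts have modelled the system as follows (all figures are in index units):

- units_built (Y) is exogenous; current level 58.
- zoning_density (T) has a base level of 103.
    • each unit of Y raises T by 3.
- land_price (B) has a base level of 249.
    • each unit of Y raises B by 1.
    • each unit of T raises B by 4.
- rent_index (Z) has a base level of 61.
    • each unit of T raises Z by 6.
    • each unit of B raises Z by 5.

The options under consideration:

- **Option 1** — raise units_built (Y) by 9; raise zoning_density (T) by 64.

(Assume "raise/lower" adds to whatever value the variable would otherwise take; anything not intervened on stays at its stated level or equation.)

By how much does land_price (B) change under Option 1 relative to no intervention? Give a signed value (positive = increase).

Baseline:
  Y = 58
  T = 103 + 3·58 = 277
  B = 249 + 58 + 4·277 = 1415
Option 1 (Y + 9, T + 64):
  Y = 58 + 9 = 67
  T = 103 + 3·67 (+64 from intervention) = 368
  B = 249 + 67 + 4·368 = 1788
Change in B: 1788 − 1415 = 373

373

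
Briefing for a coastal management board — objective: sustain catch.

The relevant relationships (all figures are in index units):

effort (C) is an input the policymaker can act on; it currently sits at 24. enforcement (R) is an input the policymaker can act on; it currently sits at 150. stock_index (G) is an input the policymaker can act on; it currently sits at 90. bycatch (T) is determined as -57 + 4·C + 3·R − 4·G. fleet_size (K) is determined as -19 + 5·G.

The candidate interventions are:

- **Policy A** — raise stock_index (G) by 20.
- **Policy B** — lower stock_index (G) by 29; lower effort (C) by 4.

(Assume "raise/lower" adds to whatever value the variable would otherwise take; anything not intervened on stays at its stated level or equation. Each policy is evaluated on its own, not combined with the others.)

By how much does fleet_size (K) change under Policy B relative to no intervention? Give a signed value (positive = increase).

-145

Baseline:
  G = 90
  K = -19 + 5·90 = 431
Policy B (G − 29, C − 4):
  G = 90 − 29 = 61
  K = -19 + 5·61 = 286
Change in K: 286 − 431 = -145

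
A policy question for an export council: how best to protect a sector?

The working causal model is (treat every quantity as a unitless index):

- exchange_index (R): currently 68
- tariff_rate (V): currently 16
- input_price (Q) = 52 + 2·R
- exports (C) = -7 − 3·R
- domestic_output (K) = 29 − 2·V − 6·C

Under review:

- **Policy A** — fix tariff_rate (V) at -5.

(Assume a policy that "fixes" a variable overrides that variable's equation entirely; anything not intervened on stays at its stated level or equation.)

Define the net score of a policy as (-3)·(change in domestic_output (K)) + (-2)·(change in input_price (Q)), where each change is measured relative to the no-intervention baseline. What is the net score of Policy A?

-126

Baseline:
  R = 68
  V = 16
  Q = 52 + 2·68 = 188
  C = -7 − 3·68 = -211
  K = 29 − 2·16 − 6·(-211) = 1263
Policy A (V := -5):
  R = 68
  V = -5
  Q = 52 + 2·68 = 188
  C = -7 − 3·68 = -211
  K = 29 − 2·(-5) − 6·(-211) = 1305
ΔK = 1305 − 1263 = 42; ΔQ = 188 − 188 = 0
Score = (-3)·42 + (-2)·0 = -126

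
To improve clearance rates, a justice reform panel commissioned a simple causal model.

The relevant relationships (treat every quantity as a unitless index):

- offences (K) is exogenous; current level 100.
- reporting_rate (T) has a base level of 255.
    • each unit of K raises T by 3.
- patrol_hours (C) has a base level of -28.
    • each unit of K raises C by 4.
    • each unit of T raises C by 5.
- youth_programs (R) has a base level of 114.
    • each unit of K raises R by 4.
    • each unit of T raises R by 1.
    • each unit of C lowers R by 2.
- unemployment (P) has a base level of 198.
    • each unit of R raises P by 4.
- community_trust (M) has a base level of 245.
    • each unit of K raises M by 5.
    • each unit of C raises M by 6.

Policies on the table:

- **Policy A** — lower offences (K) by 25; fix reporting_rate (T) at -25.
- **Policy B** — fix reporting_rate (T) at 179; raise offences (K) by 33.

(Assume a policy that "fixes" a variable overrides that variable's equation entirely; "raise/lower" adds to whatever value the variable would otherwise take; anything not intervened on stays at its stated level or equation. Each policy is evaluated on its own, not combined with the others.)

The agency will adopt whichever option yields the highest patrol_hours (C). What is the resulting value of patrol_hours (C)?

Policy A (K − 25, T := -25):
  K = 100 − 25 = 75
  T = -25
  C = -28 + 4·75 + 5·(-25) = 147
Policy B (T := 179, K + 33):
  K = 100 + 33 = 133
  T = 179
  C = -28 + 4·133 + 5·179 = 1399
Comparing — Policy A: C=147, Policy B: C=1399. Highest is 1399 (Policy B).

1399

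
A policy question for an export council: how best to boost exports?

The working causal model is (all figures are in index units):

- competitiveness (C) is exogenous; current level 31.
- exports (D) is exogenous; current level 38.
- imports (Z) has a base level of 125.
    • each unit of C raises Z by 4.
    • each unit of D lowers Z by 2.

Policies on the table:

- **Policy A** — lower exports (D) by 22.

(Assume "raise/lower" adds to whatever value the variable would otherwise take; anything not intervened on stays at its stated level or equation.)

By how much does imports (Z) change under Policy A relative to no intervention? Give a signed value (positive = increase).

Baseline:
  C = 31
  D = 38
  Z = 125 + 4·31 − 2·38 = 173
Policy A (D − 22):
  C = 31
  D = 38 − 22 = 16
  Z = 125 + 4·31 − 2·16 = 217
Change in Z: 217 − 173 = 44

44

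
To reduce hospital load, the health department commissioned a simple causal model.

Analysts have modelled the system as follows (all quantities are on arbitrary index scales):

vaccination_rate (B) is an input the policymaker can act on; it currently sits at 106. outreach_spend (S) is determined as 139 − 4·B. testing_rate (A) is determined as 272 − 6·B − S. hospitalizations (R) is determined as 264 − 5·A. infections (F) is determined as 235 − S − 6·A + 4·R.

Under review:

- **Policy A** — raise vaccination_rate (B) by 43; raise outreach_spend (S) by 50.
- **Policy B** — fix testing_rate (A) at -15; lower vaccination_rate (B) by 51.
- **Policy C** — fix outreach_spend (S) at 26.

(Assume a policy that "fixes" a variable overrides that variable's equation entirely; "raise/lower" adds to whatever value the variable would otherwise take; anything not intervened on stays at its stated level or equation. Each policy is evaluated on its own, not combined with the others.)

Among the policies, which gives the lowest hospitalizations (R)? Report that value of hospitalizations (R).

339

Policy A (B + 43, S + 50):
  B = 106 + 43 = 149
  S = 139 − 4·149 (+50 from intervention) = -407
  A = 272 − 6·149 − (-407) = -215
  R = 264 − 5·(-215) = 1339
Policy B (A := -15, B − 51):
  B = 106 − 51 = 55
  S = 139 − 4·55 = -81
  A = -15
  R = 264 − 5·(-15) = 339
Policy C (S := 26):
  B = 106
  S = 26
  A = 272 − 6·106 − 26 = -390
  R = 264 − 5·(-390) = 2214
Comparing — Policy A: R=1339, Policy B: R=339, Policy C: R=2214. Lowest is 339 (Policy B).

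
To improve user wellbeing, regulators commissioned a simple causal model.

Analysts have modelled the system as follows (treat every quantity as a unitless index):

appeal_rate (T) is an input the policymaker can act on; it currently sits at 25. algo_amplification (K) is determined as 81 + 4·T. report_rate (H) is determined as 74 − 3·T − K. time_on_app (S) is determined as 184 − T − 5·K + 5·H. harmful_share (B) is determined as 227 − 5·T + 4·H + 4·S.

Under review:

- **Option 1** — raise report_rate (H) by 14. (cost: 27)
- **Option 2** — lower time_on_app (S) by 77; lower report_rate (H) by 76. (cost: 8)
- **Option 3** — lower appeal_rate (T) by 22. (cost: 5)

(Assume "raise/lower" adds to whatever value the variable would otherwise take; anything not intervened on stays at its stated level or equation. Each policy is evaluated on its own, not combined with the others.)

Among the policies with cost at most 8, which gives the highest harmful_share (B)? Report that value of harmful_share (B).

-1596

Option 2 (S − 77, H − 76):
  T = 25
  K = 81 + 4·25 = 181
  H = 74 − 3·25 − 181 (−76 from intervention) = -258
  S = 184 − 25 − 5·181 + 5·(-258) (−77 from intervention) = -2113
  B = 227 − 5·25 + 4·(-258) + 4·(-2113) = -9382
Option 3 (T − 22):
  T = 25 − 22 = 3
  K = 81 + 4·3 = 93
  H = 74 − 3·3 − 93 = -28
  S = 184 − 3 − 5·93 + 5·(-28) = -424
  B = 227 − 5·3 + 4·(-28) + 4·(-424) = -1596
Comparing — Option 2: B=-9382, Option 3: B=-1596. Highest is -1596 (Option 3).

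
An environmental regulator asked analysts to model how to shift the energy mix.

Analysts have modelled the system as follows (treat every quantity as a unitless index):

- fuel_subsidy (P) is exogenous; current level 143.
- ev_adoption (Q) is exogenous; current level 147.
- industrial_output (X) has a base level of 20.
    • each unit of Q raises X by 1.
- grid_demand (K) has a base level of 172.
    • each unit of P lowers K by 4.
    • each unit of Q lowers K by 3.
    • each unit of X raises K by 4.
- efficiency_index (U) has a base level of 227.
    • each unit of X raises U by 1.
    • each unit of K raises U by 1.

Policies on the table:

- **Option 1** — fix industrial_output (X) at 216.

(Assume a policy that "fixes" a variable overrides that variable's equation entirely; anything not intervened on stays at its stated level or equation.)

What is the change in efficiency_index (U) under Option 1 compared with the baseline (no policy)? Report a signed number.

Baseline:
  P = 143
  Q = 147
  X = 20 + 147 = 167
  K = 172 − 4·143 − 3·147 + 4·167 = -173
  U = 227 + 167 + (-173) = 221
Option 1 (X := 216):
  P = 143
  Q = 147
  X = 216
  K = 172 − 4·143 − 3·147 + 4·216 = 23
  U = 227 + 216 + 23 = 466
Change in U: 466 − 221 = 245

245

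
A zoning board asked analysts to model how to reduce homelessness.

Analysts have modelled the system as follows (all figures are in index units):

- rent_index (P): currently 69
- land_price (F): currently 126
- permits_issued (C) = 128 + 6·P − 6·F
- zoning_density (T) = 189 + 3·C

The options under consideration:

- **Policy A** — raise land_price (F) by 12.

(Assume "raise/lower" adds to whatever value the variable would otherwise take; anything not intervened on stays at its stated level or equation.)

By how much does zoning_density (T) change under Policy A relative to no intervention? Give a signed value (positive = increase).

-216

Baseline:
  P = 69
  F = 126
  C = 128 + 6·69 − 6·126 = -214
  T = 189 + 3·(-214) = -453
Policy A (F + 12):
  P = 69
  F = 126 + 12 = 138
  C = 128 + 6·69 − 6·138 = -286
  T = 189 + 3·(-286) = -669
Change in T: -669 − (-453) = -216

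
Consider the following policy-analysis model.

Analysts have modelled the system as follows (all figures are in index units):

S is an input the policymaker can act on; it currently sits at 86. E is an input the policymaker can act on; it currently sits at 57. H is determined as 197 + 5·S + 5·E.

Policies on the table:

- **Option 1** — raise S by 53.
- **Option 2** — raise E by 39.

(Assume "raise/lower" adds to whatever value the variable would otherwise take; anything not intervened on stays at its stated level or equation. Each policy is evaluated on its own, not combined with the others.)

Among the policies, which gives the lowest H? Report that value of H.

1107

Option 1 (S + 53):
  S = 86 + 53 = 139
  E = 57
  H = 197 + 5·139 + 5·57 = 1177
Option 2 (E + 39):
  S = 86
  E = 57 + 39 = 96
  H = 197 + 5·86 + 5·96 = 1107
Comparing — Option 1: H=1177, Option 2: H=1107. Lowest is 1107 (Option 2).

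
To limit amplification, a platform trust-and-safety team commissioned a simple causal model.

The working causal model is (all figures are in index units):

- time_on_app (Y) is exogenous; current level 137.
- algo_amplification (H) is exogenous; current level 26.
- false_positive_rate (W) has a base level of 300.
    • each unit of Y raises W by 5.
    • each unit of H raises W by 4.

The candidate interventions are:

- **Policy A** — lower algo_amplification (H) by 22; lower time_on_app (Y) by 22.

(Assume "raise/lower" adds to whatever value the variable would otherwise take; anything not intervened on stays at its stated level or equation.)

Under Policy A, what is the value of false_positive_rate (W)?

Policy A (H − 22, Y − 22):
  Y = 137 − 22 = 115
  H = 26 − 22 = 4
  W = 300 + 5·115 + 4·4 = 891

891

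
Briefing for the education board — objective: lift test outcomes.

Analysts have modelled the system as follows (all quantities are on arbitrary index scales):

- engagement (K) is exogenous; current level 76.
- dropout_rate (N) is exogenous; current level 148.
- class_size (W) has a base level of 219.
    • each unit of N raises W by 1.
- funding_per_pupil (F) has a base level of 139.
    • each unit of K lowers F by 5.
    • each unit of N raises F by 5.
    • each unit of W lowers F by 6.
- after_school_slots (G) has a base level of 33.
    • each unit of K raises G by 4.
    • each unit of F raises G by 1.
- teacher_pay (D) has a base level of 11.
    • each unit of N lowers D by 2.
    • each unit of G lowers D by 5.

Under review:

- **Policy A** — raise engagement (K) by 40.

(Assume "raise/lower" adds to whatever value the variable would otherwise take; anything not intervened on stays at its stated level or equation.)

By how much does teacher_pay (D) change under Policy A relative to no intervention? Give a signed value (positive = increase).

200

Baseline:
  K = 76
  N = 148
  W = 219 + 148 = 367
  F = 139 − 5·76 + 5·148 − 6·367 = -1703
  G = 33 + 4·76 + (-1703) = -1366
  D = 11 − 2·148 − 5·(-1366) = 6545
Policy A (K + 40):
  K = 76 + 40 = 116
  N = 148
  W = 219 + 148 = 367
  F = 139 − 5·116 + 5·148 − 6·367 = -1903
  G = 33 + 4·116 + (-1903) = -1406
  D = 11 − 2·148 − 5·(-1406) = 6745
Change in D: 6745 − 6545 = 200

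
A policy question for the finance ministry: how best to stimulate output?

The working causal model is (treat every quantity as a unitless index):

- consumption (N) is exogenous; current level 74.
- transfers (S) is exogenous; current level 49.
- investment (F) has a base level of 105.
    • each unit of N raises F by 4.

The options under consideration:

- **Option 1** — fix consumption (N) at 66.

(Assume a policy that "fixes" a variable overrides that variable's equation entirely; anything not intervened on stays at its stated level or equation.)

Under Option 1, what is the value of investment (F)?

369

Option 1 (N := 66):
  N = 66
  F = 105 + 4·66 = 369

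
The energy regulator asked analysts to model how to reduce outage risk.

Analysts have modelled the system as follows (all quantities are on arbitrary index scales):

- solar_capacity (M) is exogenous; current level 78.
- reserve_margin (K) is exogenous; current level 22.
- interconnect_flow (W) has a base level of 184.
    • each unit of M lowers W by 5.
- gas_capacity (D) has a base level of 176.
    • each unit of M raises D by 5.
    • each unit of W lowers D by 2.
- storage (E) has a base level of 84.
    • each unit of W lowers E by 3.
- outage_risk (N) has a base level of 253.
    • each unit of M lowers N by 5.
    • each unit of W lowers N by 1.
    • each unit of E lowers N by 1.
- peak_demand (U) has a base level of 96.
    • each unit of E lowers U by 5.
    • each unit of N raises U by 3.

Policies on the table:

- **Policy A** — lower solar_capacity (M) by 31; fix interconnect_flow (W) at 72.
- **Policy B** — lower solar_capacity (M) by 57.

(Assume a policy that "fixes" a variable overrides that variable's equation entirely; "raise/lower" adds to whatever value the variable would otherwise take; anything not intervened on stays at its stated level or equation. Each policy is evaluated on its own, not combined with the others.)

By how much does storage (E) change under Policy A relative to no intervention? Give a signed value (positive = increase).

Baseline:
  M = 78
  W = 184 − 5·78 = -206
  E = 84 − 3·(-206) = 702
Policy A (M − 31, W := 72):
  M = 78 − 31 = 47
  W = 72
  E = 84 − 3·72 = -132
Change in E: -132 − 702 = -834

-834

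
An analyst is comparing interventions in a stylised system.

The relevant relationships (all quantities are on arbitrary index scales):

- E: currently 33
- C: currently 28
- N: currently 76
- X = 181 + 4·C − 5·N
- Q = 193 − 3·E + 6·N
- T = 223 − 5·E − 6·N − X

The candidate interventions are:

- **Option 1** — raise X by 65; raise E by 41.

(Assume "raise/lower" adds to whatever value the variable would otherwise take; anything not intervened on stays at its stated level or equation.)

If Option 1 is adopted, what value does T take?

Option 1 (X + 65, E + 41):
  E = 33 + 41 = 74
  C = 28
  N = 76
  X = 181 + 4·28 − 5·76 (+65 from intervention) = -22
  T = 223 − 5·74 − 6·76 − (-22) = -581

-581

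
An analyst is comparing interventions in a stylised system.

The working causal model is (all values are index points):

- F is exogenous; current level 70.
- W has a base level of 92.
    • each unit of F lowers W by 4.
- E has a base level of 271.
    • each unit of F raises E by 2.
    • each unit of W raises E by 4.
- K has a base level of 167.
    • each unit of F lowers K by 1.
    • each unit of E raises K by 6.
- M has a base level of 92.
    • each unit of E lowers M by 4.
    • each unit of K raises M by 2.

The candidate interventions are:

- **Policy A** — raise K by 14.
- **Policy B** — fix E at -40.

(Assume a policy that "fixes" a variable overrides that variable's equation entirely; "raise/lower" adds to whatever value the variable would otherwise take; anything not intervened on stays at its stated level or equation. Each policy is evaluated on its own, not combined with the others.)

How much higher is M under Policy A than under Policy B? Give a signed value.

Policy A (K + 14):
  F = 70
  W = 92 − 4·70 = -188
  E = 271 + 2·70 + 4·(-188) = -341
  K = 167 − 70 + 6·(-341) (+14 from intervention) = -1935
  M = 92 − 4·(-341) + 2·(-1935) = -2414
Policy B (E := -40):
  F = 70
  W = 92 − 4·70 = -188
  E = -40
  K = 167 − 70 + 6·(-40) = -143
  M = 92 − 4·(-40) + 2·(-143) = -34
M: -2414 − (-34) = -2380

-2380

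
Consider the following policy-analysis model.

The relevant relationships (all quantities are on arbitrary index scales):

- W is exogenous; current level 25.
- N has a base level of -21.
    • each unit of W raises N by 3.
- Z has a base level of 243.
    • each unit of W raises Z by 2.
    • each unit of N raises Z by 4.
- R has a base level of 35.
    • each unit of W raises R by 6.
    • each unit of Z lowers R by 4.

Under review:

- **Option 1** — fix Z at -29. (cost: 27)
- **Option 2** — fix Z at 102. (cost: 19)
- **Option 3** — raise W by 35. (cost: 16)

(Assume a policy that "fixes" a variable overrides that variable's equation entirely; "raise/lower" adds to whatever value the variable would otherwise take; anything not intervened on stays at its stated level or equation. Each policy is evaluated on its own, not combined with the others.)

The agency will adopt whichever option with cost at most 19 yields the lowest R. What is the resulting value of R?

-3601

Option 2 (Z := 102):
  W = 25
  N = -21 + 3·25 = 54
  Z = 102
  R = 35 + 6·25 − 4·102 = -223
Option 3 (W + 35):
  W = 25 + 35 = 60
  N = -21 + 3·60 = 159
  Z = 243 + 2·60 + 4·159 = 999
  R = 35 + 6·60 − 4·999 = -3601
Comparing — Option 2: R=-223, Option 3: R=-3601. Lowest is -3601 (Option 3).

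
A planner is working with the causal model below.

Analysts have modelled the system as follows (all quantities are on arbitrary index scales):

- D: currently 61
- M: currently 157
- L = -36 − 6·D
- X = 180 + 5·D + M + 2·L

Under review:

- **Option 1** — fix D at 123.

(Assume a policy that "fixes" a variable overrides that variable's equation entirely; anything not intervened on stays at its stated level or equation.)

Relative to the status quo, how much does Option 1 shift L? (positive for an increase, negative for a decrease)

Baseline:
  D = 61
  L = -36 − 6·61 = -402
Option 1 (D := 123):
  D = 123
  L = -36 − 6·123 = -774
Change in L: -774 − (-402) = -372

-372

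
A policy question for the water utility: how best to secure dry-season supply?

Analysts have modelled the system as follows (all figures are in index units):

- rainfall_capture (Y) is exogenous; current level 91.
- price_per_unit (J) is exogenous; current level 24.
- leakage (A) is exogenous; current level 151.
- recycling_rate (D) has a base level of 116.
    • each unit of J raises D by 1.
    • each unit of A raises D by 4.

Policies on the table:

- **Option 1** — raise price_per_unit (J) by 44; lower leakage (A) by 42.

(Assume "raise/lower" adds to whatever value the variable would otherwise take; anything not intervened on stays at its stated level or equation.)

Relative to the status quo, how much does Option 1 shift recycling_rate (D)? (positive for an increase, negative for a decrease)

-124

Baseline:
  J = 24
  A = 151
  D = 116 + 24 + 4·151 = 744
Option 1 (J + 44, A − 42):
  J = 24 + 44 = 68
  A = 151 − 42 = 109
  D = 116 + 68 + 4·109 = 620
Change in D: 620 − 744 = -124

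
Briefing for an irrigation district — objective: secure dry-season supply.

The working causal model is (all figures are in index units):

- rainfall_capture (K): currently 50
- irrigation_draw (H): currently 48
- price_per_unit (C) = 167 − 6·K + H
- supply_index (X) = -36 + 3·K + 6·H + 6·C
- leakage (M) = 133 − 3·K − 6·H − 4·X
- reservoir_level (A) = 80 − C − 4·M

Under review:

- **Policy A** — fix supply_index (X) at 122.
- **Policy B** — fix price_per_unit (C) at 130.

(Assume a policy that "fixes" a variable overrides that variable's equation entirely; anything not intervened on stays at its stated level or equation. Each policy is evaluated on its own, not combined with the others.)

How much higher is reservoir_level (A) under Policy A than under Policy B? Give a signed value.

Policy A (X := 122):
  K = 50
  H = 48
  C = 167 − 6·50 + 48 = -85
  X = 122
  M = 133 − 3·50 − 6·48 − 4·122 = -793
  A = 80 − (-85) − 4·(-793) = 3337
Policy B (C := 130):
  K = 50
  H = 48
  C = 130
  X = -36 + 3·50 + 6·48 + 6·130 = 1182
  M = 133 − 3·50 − 6·48 − 4·1182 = -5033
  A = 80 − 130 − 4·(-5033) = 20082
A: 3337 − 20082 = -16745

-16745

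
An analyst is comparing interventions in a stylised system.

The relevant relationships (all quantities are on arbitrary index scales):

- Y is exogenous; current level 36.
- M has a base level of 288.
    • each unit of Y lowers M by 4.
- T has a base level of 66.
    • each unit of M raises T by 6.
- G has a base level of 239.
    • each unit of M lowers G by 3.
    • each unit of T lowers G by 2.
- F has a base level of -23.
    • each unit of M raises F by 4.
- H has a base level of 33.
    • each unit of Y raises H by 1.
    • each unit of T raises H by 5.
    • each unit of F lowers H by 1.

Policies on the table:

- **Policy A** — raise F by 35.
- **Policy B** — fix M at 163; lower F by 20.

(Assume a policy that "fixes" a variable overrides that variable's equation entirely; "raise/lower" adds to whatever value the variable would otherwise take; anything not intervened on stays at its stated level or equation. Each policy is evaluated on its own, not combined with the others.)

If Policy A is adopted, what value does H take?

4131

Policy A (F + 35):
  Y = 36
  M = 288 − 4·36 = 144
  T = 66 + 6·144 = 930
  F = -23 + 4·144 (+35 from intervention) = 588
  H = 33 + 36 + 5·930 − 588 = 4131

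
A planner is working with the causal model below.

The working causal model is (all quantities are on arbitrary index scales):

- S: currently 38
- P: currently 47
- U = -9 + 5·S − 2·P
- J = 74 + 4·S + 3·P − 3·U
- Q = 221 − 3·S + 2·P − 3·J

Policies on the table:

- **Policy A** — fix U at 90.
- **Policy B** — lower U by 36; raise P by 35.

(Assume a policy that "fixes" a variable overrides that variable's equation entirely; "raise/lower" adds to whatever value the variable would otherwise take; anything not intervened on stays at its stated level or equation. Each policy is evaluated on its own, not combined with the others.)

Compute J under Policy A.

Policy A (U := 90):
  S = 38
  P = 47
  U = 90
  J = 74 + 4·38 + 3·47 − 3·90 = 97

97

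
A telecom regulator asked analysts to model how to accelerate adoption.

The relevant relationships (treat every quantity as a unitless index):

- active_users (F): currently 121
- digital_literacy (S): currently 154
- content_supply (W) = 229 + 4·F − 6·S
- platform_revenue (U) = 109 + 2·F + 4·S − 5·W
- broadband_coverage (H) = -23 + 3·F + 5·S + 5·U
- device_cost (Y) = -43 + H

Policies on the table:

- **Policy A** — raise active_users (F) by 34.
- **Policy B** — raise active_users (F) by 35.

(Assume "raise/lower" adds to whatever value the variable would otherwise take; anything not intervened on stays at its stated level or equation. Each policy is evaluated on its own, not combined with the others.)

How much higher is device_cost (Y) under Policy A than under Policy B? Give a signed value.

Policy A (F + 34):
  F = 121 + 34 = 155
  S = 154
  W = 229 + 4·155 − 6·154 = -75
  U = 109 + 2·155 + 4·154 − 5·(-75) = 1410
  H = -23 + 3·155 + 5·154 + 5·1410 = 8262
  Y = -43 + 8262 = 8219
Policy B (F + 35):
  F = 121 + 35 = 156
  S = 154
  W = 229 + 4·156 − 6·154 = -71
  U = 109 + 2·156 + 4·154 − 5·(-71) = 1392
  H = -23 + 3·156 + 5·154 + 5·1392 = 8175
  Y = -43 + 8175 = 8132
Y: 8219 − 8132 = 87

87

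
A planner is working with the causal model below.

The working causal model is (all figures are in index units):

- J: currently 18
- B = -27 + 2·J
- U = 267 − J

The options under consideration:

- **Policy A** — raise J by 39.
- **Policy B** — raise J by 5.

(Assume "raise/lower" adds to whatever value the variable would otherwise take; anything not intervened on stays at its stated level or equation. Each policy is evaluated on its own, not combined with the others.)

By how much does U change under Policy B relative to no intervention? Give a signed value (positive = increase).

-5

Baseline:
  J = 18
  U = 267 − 18 = 249
Policy B (J + 5):
  J = 18 + 5 = 23
  U = 267 − 23 = 244
Change in U: 244 − 249 = -5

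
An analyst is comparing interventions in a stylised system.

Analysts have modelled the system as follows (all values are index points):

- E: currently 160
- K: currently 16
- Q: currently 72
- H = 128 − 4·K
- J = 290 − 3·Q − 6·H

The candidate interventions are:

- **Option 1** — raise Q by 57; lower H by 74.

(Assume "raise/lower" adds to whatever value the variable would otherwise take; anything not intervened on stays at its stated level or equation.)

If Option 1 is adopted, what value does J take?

Option 1 (Q + 57, H − 74):
  K = 16
  Q = 72 + 57 = 129
  H = 128 − 4·16 (−74 from intervention) = -10
  J = 290 − 3·129 − 6·(-10) = -37

-37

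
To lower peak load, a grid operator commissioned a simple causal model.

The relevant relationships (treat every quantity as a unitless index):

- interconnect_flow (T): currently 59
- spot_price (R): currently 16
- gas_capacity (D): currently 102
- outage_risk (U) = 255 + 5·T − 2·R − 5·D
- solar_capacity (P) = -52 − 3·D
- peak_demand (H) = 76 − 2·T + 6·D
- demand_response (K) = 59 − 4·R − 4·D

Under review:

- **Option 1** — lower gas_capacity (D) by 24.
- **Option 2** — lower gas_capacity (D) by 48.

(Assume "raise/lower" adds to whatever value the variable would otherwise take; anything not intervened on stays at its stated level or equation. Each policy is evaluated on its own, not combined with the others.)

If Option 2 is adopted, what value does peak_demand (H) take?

Option 2 (D − 48):
  T = 59
  D = 102 − 48 = 54
  H = 76 − 2·59 + 6·54 = 282

282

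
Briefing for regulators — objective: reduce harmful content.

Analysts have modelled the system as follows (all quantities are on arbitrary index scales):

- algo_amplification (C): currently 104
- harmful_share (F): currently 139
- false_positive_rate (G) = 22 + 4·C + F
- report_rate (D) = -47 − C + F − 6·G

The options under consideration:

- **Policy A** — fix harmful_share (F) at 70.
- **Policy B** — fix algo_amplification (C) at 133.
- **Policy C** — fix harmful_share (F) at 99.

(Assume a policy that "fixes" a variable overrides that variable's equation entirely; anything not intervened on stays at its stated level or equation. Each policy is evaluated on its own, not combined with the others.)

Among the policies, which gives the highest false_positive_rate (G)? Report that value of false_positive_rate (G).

693

Policy A (F := 70):
  C = 104
  F = 70
  G = 22 + 4·104 + 70 = 508
Policy B (C := 133):
  C = 133
  F = 139
  G = 22 + 4·133 + 139 = 693
Policy C (F := 99):
  C = 104
  F = 99
  G = 22 + 4·104 + 99 = 537
Comparing — Policy A: G=508, Policy B: G=693, Policy C: G=537. Highest is 693 (Policy B).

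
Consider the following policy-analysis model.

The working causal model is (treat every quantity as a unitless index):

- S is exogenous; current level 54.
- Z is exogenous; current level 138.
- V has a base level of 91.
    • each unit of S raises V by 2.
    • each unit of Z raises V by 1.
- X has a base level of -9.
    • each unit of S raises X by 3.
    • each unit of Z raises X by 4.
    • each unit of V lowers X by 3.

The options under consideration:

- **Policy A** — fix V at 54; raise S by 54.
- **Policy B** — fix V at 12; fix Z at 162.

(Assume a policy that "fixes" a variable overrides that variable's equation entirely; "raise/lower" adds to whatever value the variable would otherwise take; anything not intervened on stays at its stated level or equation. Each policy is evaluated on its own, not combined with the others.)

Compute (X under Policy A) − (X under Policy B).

Policy A (V := 54, S + 54):
  S = 54 + 54 = 108
  Z = 138
  V = 54
  X = -9 + 3·108 + 4·138 − 3·54 = 705
Policy B (V := 12, Z := 162):
  S = 54
  Z = 162
  V = 12
  X = -9 + 3·54 + 4·162 − 3·12 = 765
X: 705 − 765 = -60

-60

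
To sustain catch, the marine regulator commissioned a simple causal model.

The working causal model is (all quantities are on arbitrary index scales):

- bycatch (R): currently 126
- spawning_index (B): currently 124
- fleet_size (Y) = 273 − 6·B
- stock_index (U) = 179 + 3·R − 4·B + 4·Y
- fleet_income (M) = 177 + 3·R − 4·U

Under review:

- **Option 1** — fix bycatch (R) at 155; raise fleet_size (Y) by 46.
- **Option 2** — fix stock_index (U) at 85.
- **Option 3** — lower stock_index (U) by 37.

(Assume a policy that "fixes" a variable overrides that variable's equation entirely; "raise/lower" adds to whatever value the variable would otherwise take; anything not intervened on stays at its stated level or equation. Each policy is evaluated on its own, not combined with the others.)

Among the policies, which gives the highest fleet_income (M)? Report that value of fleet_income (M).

7995

Option 1 (R := 155, Y + 46):
  R = 155
  B = 124
  Y = 273 − 6·124 (+46 from intervention) = -425
  U = 179 + 3·155 − 4·124 + 4·(-425) = -1552
  M = 177 + 3·155 − 4·(-1552) = 6850
Option 2 (U := 85):
  R = 126
  B = 124
  Y = 273 − 6·124 = -471
  U = 85
  M = 177 + 3·126 − 4·85 = 215
Option 3 (U − 37):
  R = 126
  B = 124
  Y = 273 − 6·124 = -471
  U = 179 + 3·126 − 4·124 + 4·(-471) (−37 from intervention) = -1860
  M = 177 + 3·126 − 4·(-1860) = 7995
Comparing — Option 1: M=6850, Option 2: M=215, Option 3: M=7995. Highest is 7995 (Option 3).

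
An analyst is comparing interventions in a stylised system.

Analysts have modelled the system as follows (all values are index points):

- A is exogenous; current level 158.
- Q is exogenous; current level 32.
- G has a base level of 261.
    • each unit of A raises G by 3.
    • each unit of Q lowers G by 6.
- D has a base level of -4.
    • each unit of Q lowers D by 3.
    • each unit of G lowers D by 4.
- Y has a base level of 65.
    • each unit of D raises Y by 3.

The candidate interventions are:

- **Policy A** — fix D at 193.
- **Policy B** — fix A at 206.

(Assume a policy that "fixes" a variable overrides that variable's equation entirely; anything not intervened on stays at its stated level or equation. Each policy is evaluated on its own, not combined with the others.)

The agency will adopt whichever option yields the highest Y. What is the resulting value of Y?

Policy A (D := 193):
  A = 158
  Q = 32
  G = 261 + 3·158 − 6·32 = 543
  D = 193
  Y = 65 + 3·193 = 644
Policy B (A := 206):
  A = 206
  Q = 32
  G = 261 + 3·206 − 6·32 = 687
  D = -4 − 3·32 − 4·687 = -2848
  Y = 65 + 3·(-2848) = -8479
Comparing — Policy A: Y=644, Policy B: Y=-8479. Highest is 644 (Policy A).

644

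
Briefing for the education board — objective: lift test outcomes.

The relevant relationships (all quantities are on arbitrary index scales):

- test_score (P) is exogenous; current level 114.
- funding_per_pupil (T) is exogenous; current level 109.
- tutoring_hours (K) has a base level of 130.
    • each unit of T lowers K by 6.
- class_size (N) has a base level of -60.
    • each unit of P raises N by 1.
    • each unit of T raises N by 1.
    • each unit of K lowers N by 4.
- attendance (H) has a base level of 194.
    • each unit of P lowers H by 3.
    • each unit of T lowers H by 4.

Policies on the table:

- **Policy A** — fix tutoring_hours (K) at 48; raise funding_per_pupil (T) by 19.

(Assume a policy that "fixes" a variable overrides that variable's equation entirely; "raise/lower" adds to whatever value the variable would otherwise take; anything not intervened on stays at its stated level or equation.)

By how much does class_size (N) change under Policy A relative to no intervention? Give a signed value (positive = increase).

-2269

Baseline:
  P = 114
  T = 109
  K = 130 − 6·109 = -524
  N = -60 + 114 + 109 − 4·(-524) = 2259
Policy A (K := 48, T + 19):
  P = 114
  T = 109 + 19 = 128
  K = 48
  N = -60 + 114 + 128 − 4·48 = -10
Change in N: -10 − 2259 = -2269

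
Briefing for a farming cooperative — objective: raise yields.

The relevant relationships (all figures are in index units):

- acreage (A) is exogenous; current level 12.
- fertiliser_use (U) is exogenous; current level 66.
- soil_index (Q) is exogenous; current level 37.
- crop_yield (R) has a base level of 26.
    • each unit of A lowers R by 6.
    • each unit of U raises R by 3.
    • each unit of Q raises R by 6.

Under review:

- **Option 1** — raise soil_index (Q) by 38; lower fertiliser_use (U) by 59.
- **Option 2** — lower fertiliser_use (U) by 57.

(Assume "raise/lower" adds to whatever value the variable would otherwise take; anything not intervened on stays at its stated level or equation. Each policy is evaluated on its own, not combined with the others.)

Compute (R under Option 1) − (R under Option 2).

Option 1 (Q + 38, U − 59):
  A = 12
  U = 66 − 59 = 7
  Q = 37 + 38 = 75
  R = 26 − 6·12 + 3·7 + 6·75 = 425
Option 2 (U − 57):
  A = 12
  U = 66 − 57 = 9
  Q = 37
  R = 26 − 6·12 + 3·9 + 6·37 = 203
R: 425 − 203 = 222

222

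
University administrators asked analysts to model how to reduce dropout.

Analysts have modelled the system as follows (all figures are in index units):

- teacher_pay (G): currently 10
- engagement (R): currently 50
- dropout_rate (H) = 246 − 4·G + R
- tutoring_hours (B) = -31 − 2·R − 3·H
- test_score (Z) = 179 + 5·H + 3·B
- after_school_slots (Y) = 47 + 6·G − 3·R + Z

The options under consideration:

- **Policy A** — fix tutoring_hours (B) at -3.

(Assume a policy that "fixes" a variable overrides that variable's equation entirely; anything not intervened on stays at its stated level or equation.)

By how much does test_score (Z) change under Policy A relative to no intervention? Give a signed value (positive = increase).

Baseline:
  G = 10
  R = 50
  H = 246 − 4·10 + 50 = 256
  B = -31 − 2·50 − 3·256 = -899
  Z = 179 + 5·256 + 3·(-899) = -1238
Policy A (B := -3):
  G = 10
  R = 50
  H = 246 − 4·10 + 50 = 256
  B = -3
  Z = 179 + 5·256 + 3·(-3) = 1450
Change in Z: 1450 − (-1238) = 2688

2688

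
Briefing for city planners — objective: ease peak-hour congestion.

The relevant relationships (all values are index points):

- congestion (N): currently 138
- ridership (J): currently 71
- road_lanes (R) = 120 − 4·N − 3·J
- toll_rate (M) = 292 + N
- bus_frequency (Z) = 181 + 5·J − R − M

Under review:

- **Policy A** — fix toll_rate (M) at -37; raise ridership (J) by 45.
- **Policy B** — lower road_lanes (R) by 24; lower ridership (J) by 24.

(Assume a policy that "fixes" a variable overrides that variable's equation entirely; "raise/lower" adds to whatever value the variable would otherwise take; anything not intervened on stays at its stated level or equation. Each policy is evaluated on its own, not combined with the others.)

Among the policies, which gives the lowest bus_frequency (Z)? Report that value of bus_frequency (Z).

Policy A (M := -37, J + 45):
  N = 138
  J = 71 + 45 = 116
  R = 120 − 4·138 − 3·116 = -780
  M = -37
  Z = 181 + 5·116 − (-780) − (-37) = 1578
Policy B (R − 24, J − 24):
  N = 138
  J = 71 − 24 = 47
  R = 120 − 4·138 − 3·47 (−24 from intervention) = -597
  M = 292 + 138 = 430
  Z = 181 + 5·47 − (-597) − 430 = 583
Comparing — Policy A: Z=1578, Policy B: Z=583. Lowest is 583 (Policy B).

583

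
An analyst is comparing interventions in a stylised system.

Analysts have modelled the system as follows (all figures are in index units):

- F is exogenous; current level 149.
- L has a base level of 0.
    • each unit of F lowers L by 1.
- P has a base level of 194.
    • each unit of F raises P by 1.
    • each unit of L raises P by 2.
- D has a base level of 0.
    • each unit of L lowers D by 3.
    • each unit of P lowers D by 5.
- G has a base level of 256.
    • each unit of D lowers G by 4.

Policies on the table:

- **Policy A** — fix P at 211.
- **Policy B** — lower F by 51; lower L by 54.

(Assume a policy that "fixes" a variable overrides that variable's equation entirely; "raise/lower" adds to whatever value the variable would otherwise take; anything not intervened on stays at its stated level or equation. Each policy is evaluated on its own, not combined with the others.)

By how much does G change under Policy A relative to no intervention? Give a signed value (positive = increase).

Baseline:
  F = 149
  L = 0 − 149 = -149
  P = 194 + 149 + 2·(-149) = 45
  D = 0 − 3·(-149) − 5·45 = 222
  G = 256 − 4·222 = -632
Policy A (P := 211):
  F = 149
  L = 0 − 149 = -149
  P = 211
  D = 0 − 3·(-149) − 5·211 = -608
  G = 256 − 4·(-608) = 2688
Change in G: 2688 − (-632) = 3320

3320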